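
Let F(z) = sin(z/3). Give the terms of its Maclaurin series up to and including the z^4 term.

-z^3/162 + z/3

F(0) = 0
F′(0) = 1/3
F′′(0) = 0
F′′′(0) = -1/27
F^(4)(0) = 0
Dividing each by k! gives the coefficients c_0, ..., c_4.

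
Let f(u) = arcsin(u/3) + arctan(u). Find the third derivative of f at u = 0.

-53/27

Combine the two series term by term.
From the series, [u^3] f = -53/162; multiply by 3! = 6 to get -53/27.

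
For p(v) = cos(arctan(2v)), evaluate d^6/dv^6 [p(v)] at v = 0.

-14400

Substitute the inner expansion into the outer series and collect powers.
From the series, [v^6] p = -20; multiply by 6! = 720 to get -14400.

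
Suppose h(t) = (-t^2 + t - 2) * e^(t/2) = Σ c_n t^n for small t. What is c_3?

-5/12

Multiply each power in the prefactor through the base expansion.
[t^0] = -2;  [t^1] = 0;  [t^2] = -3/4;  [t^3] = -5/12.
So c_3 = h′′′(0)/3! = -5/12.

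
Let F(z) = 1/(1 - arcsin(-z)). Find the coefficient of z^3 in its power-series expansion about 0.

-7/6

Compose series: expand the inner function first, then feed it into the outer expansion.
[z^0] = 1;  [z^1] = -1;  [z^2] = 1;  [z^3] = -7/6.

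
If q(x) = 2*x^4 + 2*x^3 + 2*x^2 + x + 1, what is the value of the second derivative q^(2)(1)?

Use the known series and substitute for the argument.
From the series, [(x - 1)^2] q = 20; multiply by 2! = 2 to get 40.

40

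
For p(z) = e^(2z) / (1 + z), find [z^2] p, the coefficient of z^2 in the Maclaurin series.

Write out both Maclaurin series and multiply, keeping only the needed powers.
p(0) = 1
p′(0) = 1
p′′(0) = 2
So c_2 = p′′(0)/2! = 1.

1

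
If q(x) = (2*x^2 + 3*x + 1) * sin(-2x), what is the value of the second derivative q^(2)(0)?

Shift and add copies of the series according to the polynomial's terms.
The coefficient of x^2 in the expansion is -6, so q′′(0) = 2! * (-6) = -12.

-12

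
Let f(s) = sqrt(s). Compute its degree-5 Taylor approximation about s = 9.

7*(s - 9)^5/5038848 - 5*(s - 9)^4/279936 + (s - 9)^3/3888 - (s - 9)^2/216 + (s - 9)/6 + 3

f(9) = 3
f′(9) = 1/6
f′′(9) = -1/108
f′′′(9) = 1/648
f^(4)(9) = -5/11664
f^(5)(9) = 35/209952
The Taylor polynomial is Σ f^(k)(9)/k! · (s - 9)^k.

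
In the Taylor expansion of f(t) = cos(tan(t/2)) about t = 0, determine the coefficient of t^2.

Substitute the inner expansion into the outer series and collect powers.
f(0) = 1
f′(0) = 0
f′′(0) = -1/4
So c_2 = f′′(0)/2! = -1/8.

-1/8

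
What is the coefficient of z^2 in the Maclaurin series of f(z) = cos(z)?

f(0) = 1
f′(0) = 0
f′′(0) = -1

-1/2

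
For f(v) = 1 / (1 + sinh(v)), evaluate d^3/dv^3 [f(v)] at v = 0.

-7

Use the geometric series for the reciprocal, then substitute.
The coefficient of v^3 in the expansion is -7/6, so f′′′(0) = 3! * (-7/6) = -7.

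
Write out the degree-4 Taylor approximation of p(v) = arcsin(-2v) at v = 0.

-4*v^3/3 - 2*v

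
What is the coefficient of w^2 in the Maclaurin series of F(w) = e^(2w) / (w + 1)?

1

Multiply the numerator's expansion by the denominator's geometric series.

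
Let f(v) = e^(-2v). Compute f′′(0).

Apply the Taylor formula c_k = f^(k)(a)/k!.
The coefficient of v^2 in the expansion is 2, so f′′(0) = 2! * (2) = 4.

4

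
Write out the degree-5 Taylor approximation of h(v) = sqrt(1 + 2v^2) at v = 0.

-v^4/2 + v^2 + 1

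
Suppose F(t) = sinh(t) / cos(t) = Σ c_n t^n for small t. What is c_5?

3/10

Divide the numerator series by the denominator series (power-series long division).
F(0) = 0
F′(0) = 1
F′′(0) = 0
F′′′(0) = 4
F^(4)(0) = 0
F^(5)(0) = 36
Dividing each by k! gives the coefficients c_0, ..., c_5.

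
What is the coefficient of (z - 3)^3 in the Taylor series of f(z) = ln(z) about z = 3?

1/81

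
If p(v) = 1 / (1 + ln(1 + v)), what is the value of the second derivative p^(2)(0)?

3

Write 1/(1+u) = 1 - u + u^2 - u^3 + ... and substitute the series for u.
The coefficient of v^2 in the expansion is 3/2, so p′′(0) = 2! * (3/2) = 3.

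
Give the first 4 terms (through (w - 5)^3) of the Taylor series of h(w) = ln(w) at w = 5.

(w - 5)^3/375 - (w - 5)^2/50 + (w - 5)/5 + ln(5)

Use the known series and substitute for the argument.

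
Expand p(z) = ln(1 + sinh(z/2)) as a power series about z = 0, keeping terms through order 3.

Substitute the inner expansion into the outer series and collect powers.
p(0) = 0
p′(0) = 1/2
p′′(0) = -1/4
p′′′(0) = 3/8

z^3/16 - z^2/8 + z/2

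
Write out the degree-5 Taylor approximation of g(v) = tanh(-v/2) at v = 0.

-v^5/240 + v^3/24 - v/2

Use the known series and substitute for the argument.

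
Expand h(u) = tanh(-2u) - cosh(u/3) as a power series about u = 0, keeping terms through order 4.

-u^4/1944 + 8*u^3/3 - u^2/18 - 2*u - 1

Add the two expansions coefficient-wise.
h(0) = -1
h′(0) = -2
h′′(0) = -1/9
h′′′(0) = 16
h^(4)(0) = -1/81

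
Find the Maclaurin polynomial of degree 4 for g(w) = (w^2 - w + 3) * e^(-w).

19*w^4/24 - 2*w^3 + 7*w^2/2 - 4*w + 3

Multiply each power in the prefactor through the base expansion.
[w^0] = 3;  [w^1] = -4;  [w^2] = 7/2;  [w^3] = -2;  [w^4] = 19/24.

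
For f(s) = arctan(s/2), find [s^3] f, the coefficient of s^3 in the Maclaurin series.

f(0) = 0
f′(0) = 1/2
f′′(0) = 0
f′′′(0) = -1/4

-1/24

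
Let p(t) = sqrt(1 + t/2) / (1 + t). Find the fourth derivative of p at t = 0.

Multiply the two series term by term and collect like powers.
From the series, [t^4] p = 1451/2048; multiply by 4! = 24 to get 4353/256.

4353/256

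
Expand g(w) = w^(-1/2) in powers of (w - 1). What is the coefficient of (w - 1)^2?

3/8

[(w - 1)^0] = 1;  [(w - 1)^1] = -1/2;  [(w - 1)^2] = 3/8.
So c_2 = g′′(1)/2! = 3/8.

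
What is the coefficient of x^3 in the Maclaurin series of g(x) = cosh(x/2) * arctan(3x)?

Take the Cauchy product of the two expansions.
g(0) = 0
g′(0) = 3
g′′(0) = 0
g′′′(0) = -207/4
So c_3 = g′′′(0)/3! = -69/8.

-69/8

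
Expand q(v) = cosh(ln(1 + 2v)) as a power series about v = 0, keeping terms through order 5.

-16*v^5 + 8*v^4 - 4*v^3 + 2*v^2 + 1

Let u equal the inner series; expand the outer function in u and truncate.
[v^0] = 1;  [v^1] = 0;  [v^2] = 2;  [v^3] = -4;  [v^4] = 8;  [v^5] = -16.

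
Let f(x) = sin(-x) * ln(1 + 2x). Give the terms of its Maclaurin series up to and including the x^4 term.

-7*x^4/3 + 2*x^3 - 2*x^2

Multiply the two series term by term and collect like powers.
f(0) = 0
f′(0) = 0
f′′(0) = -4
f′′′(0) = 12
f^(4)(0) = -56
Dividing each by k! gives the coefficients c_0, ..., c_4.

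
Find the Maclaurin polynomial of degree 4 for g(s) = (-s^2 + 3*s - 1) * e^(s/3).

-73*s^4/1944 - 14*s^3/81 - s^2/18 + 8*s/3 - 1

Multiply each power in the prefactor through the base expansion.
[s^0] = -1;  [s^1] = 8/3;  [s^2] = -1/18;  [s^3] = -14/81;  [s^4] = -73/1944.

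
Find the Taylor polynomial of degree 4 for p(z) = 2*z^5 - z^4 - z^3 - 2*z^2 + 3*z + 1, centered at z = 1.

Differentiate repeatedly and evaluate at the center.

9*(z - 1)^4 + 15*(z - 1)^3 + 9*(z - 1)^2 + 2*(z - 1) + 2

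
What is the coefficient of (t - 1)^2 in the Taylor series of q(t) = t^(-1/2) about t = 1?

q(1) = 1
q′(1) = -1/2
q′′(1) = 3/4
The Taylor polynomial is Σ q^(k)(1)/k! · (t - 1)^k.

3/8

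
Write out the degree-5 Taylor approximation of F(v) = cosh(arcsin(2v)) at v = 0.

Plug the Maclaurin series of the inner function into that of the outer and collect terms.
F(0) = 1
F′(0) = 0
F′′(0) = 4
F′′′(0) = 0
F^(4)(0) = 80
F^(5)(0) = 0

10*v^4/3 + 2*v^2 + 1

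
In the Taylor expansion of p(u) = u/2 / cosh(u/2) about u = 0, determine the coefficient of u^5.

5/768

Write the quotient as an unknown series and match coefficients against numerator = denominator · series.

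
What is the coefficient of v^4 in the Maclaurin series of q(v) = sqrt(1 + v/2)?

q(0) = 1
q′(0) = 1/4
q′′(0) = -1/16
q′′′(0) = 3/64
q^(4)(0) = -15/256

-5/2048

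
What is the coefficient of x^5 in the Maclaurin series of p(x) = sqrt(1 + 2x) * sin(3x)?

Take the Cauchy product of the two expansions.
p(0) = 0
p′(0) = 3
p′′(0) = 6
p′′′(0) = -36
p^(4)(0) = -72
p^(5)(0) = 288
So c_5 = p^(5)(0)/5! = 12/5.

12/5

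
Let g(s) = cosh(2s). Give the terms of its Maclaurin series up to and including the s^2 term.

Differentiate repeatedly and evaluate at the center.
g(0) = 1
g′(0) = 0
g′′(0) = 4

2*s^2 + 1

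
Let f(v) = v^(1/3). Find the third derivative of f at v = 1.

10/27

From the series, [(v - 1)^3] f = 5/81; multiply by 3! = 6 to get 10/27.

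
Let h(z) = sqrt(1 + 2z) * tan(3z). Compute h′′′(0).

Multiply the two series term by term and collect like powers.
From the series, [z^3] h = 15/2; multiply by 3! = 6 to get 45.

45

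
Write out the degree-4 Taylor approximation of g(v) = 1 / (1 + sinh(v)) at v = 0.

4*v^4/3 - 7*v^3/6 + v^2 - v + 1

Expand as Σ (-1)^k u^k with u equal to the inner function's series.
g(0) = 1
g′(0) = -1
g′′(0) = 2
g′′′(0) = -7
g^(4)(0) = 32
Then c_k = g^(k)(0)/k! gives each Taylor coefficient.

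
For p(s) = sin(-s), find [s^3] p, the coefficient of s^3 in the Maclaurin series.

1/6

[s^0] = 0;  [s^1] = -1;  [s^2] = 0;  [s^3] = 1/6.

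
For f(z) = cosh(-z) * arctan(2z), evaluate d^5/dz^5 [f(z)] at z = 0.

Take the Cauchy product of the two expansions.
The coefficient of z^5 in the expansion is 103/20, so f^(5)(0) = 5! * (103/20) = 618.

618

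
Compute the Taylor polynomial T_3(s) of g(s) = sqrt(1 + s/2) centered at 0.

s^3/128 - s^2/32 + s/4 + 1

g(0) = 1
g′(0) = 1/4
g′′(0) = -1/16
g′′′(0) = 3/64
The Taylor polynomial is Σ g^(k)(0)/k! · s^k.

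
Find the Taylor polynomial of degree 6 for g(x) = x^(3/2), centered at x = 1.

Apply the Taylor formula c_k = f^(k)(a)/k!.
g(1) = 1
g′(1) = 3/2
g′′(1) = 3/4
g′′′(1) = -3/8
g^(4)(1) = 9/16
g^(5)(1) = -45/32
g^(6)(1) = 315/64

7*(x - 1)^6/1024 - 3*(x - 1)^5/256 + 3*(x - 1)^4/128 - (x - 1)^3/16 + 3*(x - 1)^2/8 + 3*(x - 1)/2 + 1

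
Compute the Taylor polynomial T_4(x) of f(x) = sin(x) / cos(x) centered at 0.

Write the quotient as an unknown series and match coefficients against numerator = denominator · series.

x^3/3 + x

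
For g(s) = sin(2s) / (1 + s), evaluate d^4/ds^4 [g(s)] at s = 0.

Take the Cauchy product of the two expansions.
From the series, [s^4] g = -2/3; multiply by 4! = 24 to get -16.

-16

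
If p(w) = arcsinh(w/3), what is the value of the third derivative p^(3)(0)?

-1/27

Use the known series and substitute for the argument.
From the series, [w^3] p = -1/162; multiply by 3! = 6 to get -1/27.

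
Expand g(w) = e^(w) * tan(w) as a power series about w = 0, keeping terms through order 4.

w^4/2 + 5*w^3/6 + w^2 + w

Multiply the two series term by term and collect like powers.
g(0) = 0
g′(0) = 1
g′′(0) = 2
g′′′(0) = 5
g^(4)(0) = 12
The Taylor polynomial is Σ g^(k)(0)/k! · w^k.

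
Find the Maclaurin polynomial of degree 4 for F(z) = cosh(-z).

z^4/24 + z^2/2 + 1

F(0) = 1
F′(0) = 0
F′′(0) = 1
F′′′(0) = 0
F^(4)(0) = 1
Then c_k = F^(k)(0)/k! gives each Taylor coefficient.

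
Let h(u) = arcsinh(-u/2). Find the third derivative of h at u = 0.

1/8

The coefficient of u^3 in the expansion is 1/48, so h′′′(0) = 3! * (1/48) = 1/8.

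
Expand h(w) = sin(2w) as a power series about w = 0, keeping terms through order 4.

h(0) = 0
h′(0) = 2
h′′(0) = 0
h′′′(0) = -8
h^(4)(0) = 0
The Taylor polynomial is Σ h^(k)(0)/k! · w^k.

-4*w^3/3 + 2*w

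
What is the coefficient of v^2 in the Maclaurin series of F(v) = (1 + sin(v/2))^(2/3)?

-1/36

Compose series: expand the inner function first, then feed it into the outer expansion.
F(0) = 1
F′(0) = 1/3
F′′(0) = -1/18
Then c_k = F^(k)(0)/k! gives each Taylor coefficient.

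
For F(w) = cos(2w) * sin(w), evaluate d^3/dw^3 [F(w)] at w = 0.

Write out both Maclaurin series and multiply, keeping only the needed powers.
From the series, [w^3] F = -13/6; multiply by 3! = 6 to get -13.

-13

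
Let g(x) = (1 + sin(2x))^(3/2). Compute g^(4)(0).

-39

Let u equal the inner series; expand the outer function in u and truncate.
The coefficient of x^4 in the expansion is -13/8, so g^(4)(0) = 4! * (-13/8) = -39.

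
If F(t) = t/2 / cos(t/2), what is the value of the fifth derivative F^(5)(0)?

Divide the numerator series by the denominator series (power-series long division).
The coefficient of t^5 in the expansion is 5/768, so F^(5)(0) = 5! * (5/768) = 25/32.

25/32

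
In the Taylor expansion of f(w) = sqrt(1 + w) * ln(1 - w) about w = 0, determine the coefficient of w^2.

-1

Multiply the two series term by term and collect like powers.
f(0) = 0
f′(0) = -1
f′′(0) = -2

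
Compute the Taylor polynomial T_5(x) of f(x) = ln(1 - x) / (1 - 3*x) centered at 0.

-1969*x^5/20 - 131*x^4/4 - 65*x^3/6 - 7*x^2/2 - x

Expand 1/(denominator) as a geometric series and multiply by the numerator's series.
[x^0] = 0;  [x^1] = -1;  [x^2] = -7/2;  [x^3] = -65/6;  [x^4] = -131/4;  [x^5] = -1969/20.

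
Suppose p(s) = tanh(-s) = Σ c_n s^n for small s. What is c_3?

1/3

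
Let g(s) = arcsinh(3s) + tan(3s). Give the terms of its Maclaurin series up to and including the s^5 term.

Add the two expansions coefficient-wise.
g(0) = 0
g′(0) = 6
g′′(0) = 0
g′′′(0) = 27
g^(4)(0) = 0
g^(5)(0) = 6075

405*s^5/8 + 9*s^3/2 + 6*s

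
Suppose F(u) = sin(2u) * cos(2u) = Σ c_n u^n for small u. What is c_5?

Expand each factor separately, then convolve coefficients.
[u^0] = 0;  [u^1] = 2;  [u^2] = 0;  [u^3] = -16/3;  [u^4] = 0;  [u^5] = 64/15.
So c_5 = F^(5)(0)/5! = 64/15.

64/15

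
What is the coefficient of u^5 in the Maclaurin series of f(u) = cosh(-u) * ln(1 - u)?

-49/120

Write out both Maclaurin series and multiply, keeping only the needed powers.
[u^0] = 0;  [u^1] = -1;  [u^2] = -1/2;  [u^3] = -5/6;  [u^4] = -1/2;  [u^5] = -49/120.
So c_5 = f^(5)(0)/5! = -49/120.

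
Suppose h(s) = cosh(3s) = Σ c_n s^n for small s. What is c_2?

Apply the Taylor formula c_k = f^(k)(a)/k!.
h(0) = 1
h′(0) = 0
h′′(0) = 9
So c_2 = h′′(0)/2! = 9/2.

9/2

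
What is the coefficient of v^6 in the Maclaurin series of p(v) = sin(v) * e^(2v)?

11/180

Multiply the two series term by term and collect like powers.
p(0) = 0
p′(0) = 1
p′′(0) = 4
p′′′(0) = 11
p^(4)(0) = 24
p^(5)(0) = 41
p^(6)(0) = 44
So c_6 = p^(6)(0)/6! = 11/180.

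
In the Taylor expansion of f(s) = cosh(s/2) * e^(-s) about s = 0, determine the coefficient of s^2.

5/8

Write out both Maclaurin series and multiply, keeping only the needed powers.
[s^0] = 1;  [s^1] = -1;  [s^2] = 5/8.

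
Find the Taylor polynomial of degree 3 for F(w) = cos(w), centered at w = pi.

(w - pi)^2/2 - 1

Apply the Taylor formula c_k = f^(k)(a)/k!.
[(w - pi)^0] = -1;  [(w - pi)^1] = 0;  [(w - pi)^2] = 1/2;  [(w - pi)^3] = 0.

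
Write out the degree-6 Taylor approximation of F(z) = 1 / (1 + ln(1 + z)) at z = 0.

Use the geometric series for the reciprocal, then substitute.
F(0) = 1
F′(0) = -1
F′′(0) = 3
F′′′(0) = -14
F^(4)(0) = 88
F^(5)(0) = -694
F^(6)(0) = 6578
Then c_k = F^(k)(0)/k! gives each Taylor coefficient.

3289*z^6/360 - 347*z^5/60 + 11*z^4/3 - 7*z^3/3 + 3*z^2/2 - z + 1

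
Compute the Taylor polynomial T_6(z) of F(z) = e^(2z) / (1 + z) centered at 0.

7*z^6/45 - z^5/15 + z^4/3 + z^3/3 + z^2 + z + 1

Expand each factor separately, then convolve coefficients.
F(0) = 1
F′(0) = 1
F′′(0) = 2
F′′′(0) = 2
F^(4)(0) = 8
F^(5)(0) = -8
F^(6)(0) = 112
Dividing each by k! gives the coefficients c_0, ..., c_6.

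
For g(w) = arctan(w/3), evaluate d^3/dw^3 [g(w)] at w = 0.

Apply the Taylor formula c_k = f^(k)(a)/k!.
The coefficient of w^3 in the expansion is -1/81, so g′′′(0) = 3! * (-1/81) = -2/27.

-2/27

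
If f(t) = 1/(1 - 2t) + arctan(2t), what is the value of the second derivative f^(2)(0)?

8

Expand each term separately and add.
From the series, [t^2] f = 4; multiply by 2! = 2 to get 8.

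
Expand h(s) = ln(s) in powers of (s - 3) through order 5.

(s - 3)^5/1215 - (s - 3)^4/324 + (s - 3)^3/81 - (s - 3)^2/18 + (s - 3)/3 + ln(3)

Compute the successive derivatives at the expansion point and divide by k!.
h(3) = ln(3)
h′(3) = 1/3
h′′(3) = -1/9
h′′′(3) = 2/27
h^(4)(3) = -2/27
h^(5)(3) = 8/81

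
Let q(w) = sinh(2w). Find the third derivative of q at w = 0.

The coefficient of w^3 in the expansion is 4/3, so q′′′(0) = 3! * (4/3) = 8.

8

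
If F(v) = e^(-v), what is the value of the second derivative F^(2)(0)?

1

The coefficient of v^2 in the expansion is 1/2, so F′′(0) = 2! * (1/2) = 1.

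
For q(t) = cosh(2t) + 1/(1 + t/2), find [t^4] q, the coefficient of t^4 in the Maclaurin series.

Combine the two series term by term.

35/48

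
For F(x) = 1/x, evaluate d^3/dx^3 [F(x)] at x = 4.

The coefficient of (x - 4)^3 in the expansion is -1/256, so F′′′(4) = 3! * (-1/256) = -3/128.

-3/128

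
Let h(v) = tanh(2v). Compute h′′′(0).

-16

Differentiate repeatedly and evaluate at the center.
The coefficient of v^3 in the expansion is -8/3, so h′′′(0) = 3! * (-8/3) = -16.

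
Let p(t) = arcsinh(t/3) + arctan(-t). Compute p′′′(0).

53/27

Combine the two series term by term.
The coefficient of t^3 in the expansion is 53/162, so p′′′(0) = 3! * (53/162) = 53/27.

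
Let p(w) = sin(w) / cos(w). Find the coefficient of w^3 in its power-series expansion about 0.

Divide the numerator series by the denominator series (power-series long division).
p(0) = 0
p′(0) = 1
p′′(0) = 0
p′′′(0) = 2
Then c_k = p^(k)(0)/k! gives each Taylor coefficient.

1/3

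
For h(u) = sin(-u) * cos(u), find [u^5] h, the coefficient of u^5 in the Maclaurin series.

Expand each factor separately, then convolve coefficients.
h(0) = 0
h′(0) = -1
h′′(0) = 0
h′′′(0) = 4
h^(4)(0) = 0
h^(5)(0) = -16
So c_5 = h^(5)(0)/5! = -2/15.

-2/15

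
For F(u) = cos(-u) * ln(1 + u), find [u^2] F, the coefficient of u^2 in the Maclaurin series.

Expand each factor separately, then convolve coefficients.

-1/2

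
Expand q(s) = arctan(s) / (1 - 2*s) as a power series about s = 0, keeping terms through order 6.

Expand 1/(denominator) as a geometric series and multiply by the numerator's series.
[s^0] = 0;  [s^1] = 1;  [s^2] = 2;  [s^3] = 11/3;  [s^4] = 22/3;  [s^5] = 223/15;  [s^6] = 446/15.

446*s^6/15 + 223*s^5/15 + 22*s^4/3 + 11*s^3/3 + 2*s^2 + s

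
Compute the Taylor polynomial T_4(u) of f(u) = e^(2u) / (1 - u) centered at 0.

7*u^4 + 19*u^3/3 + 5*u^2 + 3*u + 1

Take the Cauchy product of the two expansions.
[u^0] = 1;  [u^1] = 3;  [u^2] = 5;  [u^3] = 19/3;  [u^4] = 7.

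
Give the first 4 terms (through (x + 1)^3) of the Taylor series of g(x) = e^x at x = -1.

g(-1) = e^(-1)
g′(-1) = e^(-1)
g′′(-1) = e^(-1)
g′′′(-1) = e^(-1)

(x + 1)^3*e^(-1)/6 + (x + 1)^2*e^(-1)/2 + (x + 1)*e^(-1) + e^(-1)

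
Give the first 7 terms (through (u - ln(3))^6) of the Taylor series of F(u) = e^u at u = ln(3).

(u - ln(3))^6/240 + (u - ln(3))^5/40 + (u - ln(3))^4/8 + (u - ln(3))^3/2 + 3*(u - ln(3))^2/2 + 3*(u - ln(3)) + 3

Use the known series and substitute for the argument.
F(ln(3)) = 3
F′(ln(3)) = 3
F′′(ln(3)) = 3
F′′′(ln(3)) = 3
F^(4)(ln(3)) = 3
F^(5)(ln(3)) = 3
F^(6)(ln(3)) = 3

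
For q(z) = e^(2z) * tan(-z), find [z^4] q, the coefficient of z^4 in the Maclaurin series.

Multiply the two series term by term and collect like powers.
q(0) = 0
q′(0) = -1
q′′(0) = -4
q′′′(0) = -14
q^(4)(0) = -48
Then c_k = q^(k)(0)/k! gives each Taylor coefficient.

-2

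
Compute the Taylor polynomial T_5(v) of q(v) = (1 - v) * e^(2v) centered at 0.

-2*v^5/5 - 2*v^4/3 - 2*v^3/3 + v + 1

Multiply each power in the prefactor through the base expansion.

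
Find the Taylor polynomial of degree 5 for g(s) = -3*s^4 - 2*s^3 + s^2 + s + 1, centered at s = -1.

-3*(s + 1)^4 + 10*(s + 1)^3 - 11*(s + 1)^2 + 5*(s + 1)

g(-1) = 0
g′(-1) = 5
g′′(-1) = -22
g′′′(-1) = 60
g^(4)(-1) = -72
g^(5)(-1) = 0
The Taylor polynomial is Σ g^(k)(-1)/k! · (s + 1)^k.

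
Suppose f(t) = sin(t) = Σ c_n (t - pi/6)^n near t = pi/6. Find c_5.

sqrt(3)/240

f(pi/6) = 1/2
f′(pi/6) = sqrt(3)/2
f′′(pi/6) = -1/2
f′′′(pi/6) = -sqrt(3)/2
f^(4)(pi/6) = 1/2
f^(5)(pi/6) = sqrt(3)/2
So c_5 = f^(5)(pi/6)/5! = sqrt(3)/240.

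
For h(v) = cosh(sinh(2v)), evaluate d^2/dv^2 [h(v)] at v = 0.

Substitute the inner expansion into the outer series and collect powers.
From the series, [v^2] h = 2; multiply by 2! = 2 to get 4.

4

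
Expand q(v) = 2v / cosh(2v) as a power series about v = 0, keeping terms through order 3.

Invert the denominator's series and multiply.
q(0) = 0
q′(0) = 2
q′′(0) = 0
q′′′(0) = -24

-4*v^3 + 2*v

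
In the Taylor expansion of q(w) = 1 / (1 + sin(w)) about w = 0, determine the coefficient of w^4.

Expand as Σ (-1)^k u^k with u equal to the inner function's series.
[w^0] = 1;  [w^1] = -1;  [w^2] = 1;  [w^3] = -5/6;  [w^4] = 2/3.

2/3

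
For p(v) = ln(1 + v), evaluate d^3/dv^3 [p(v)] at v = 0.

2

From the series, [v^3] p = 1/3; multiply by 3! = 6 to get 2.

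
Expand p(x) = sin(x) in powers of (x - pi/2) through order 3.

Apply the Taylor formula c_k = f^(k)(a)/k!.
p(pi/2) = 1
p′(pi/2) = 0
p′′(pi/2) = -1
p′′′(pi/2) = 0

1 - (x - pi/2)^2/2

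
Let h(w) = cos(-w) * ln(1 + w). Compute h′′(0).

-1

Expand each factor separately, then convolve coefficients.
The coefficient of w^2 in the expansion is -1/2, so h′′(0) = 2! * (-1/2) = -1.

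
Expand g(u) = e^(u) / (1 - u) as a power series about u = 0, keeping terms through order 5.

163*u^5/60 + 65*u^4/24 + 8*u^3/3 + 5*u^2/2 + 2*u + 1

Expand each factor separately, then convolve coefficients.
g(0) = 1
g′(0) = 2
g′′(0) = 5
g′′′(0) = 16
g^(4)(0) = 65
g^(5)(0) = 326
Dividing each by k! gives the coefficients c_0, ..., c_5.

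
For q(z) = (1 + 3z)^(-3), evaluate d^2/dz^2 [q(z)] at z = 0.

108

Use the known series and substitute for the argument.
The coefficient of z^2 in the expansion is 54, so q′′(0) = 2! * (54) = 108.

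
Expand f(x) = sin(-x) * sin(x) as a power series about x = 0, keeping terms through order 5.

Expand each factor separately, then convolve coefficients.
[x^0] = 0;  [x^1] = 0;  [x^2] = -1;  [x^3] = 0;  [x^4] = 1/3;  [x^5] = 0.

x^4/3 - x^2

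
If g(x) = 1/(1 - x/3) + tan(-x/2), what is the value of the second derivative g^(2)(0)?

2/9

Add the two expansions coefficient-wise.
The coefficient of x^2 in the expansion is 1/9, so g′′(0) = 2! * (1/9) = 2/9.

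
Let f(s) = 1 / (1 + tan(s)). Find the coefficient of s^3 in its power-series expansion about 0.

-4/3

Use the geometric series for the reciprocal, then substitute.
f(0) = 1
f′(0) = -1
f′′(0) = 2
f′′′(0) = -8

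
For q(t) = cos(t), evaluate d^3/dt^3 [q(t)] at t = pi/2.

1

From the series, [(t - pi/2)^3] q = 1/6; multiply by 3! = 6 to get 1.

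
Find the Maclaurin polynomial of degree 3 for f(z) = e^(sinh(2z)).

Substitute the inner expansion into the outer series and collect powers.
[z^0] = 1;  [z^1] = 2;  [z^2] = 2;  [z^3] = 8/3.

8*z^3/3 + 2*z^2 + 2*z + 1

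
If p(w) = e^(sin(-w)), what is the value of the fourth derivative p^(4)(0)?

Substitute the inner expansion into the outer series and collect powers.
From the series, [w^4] p = -1/8; multiply by 4! = 24 to get -3.

-3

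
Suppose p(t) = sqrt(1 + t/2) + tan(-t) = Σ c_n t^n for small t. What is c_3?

-125/384

Expand each term separately and add.
[t^0] = 1;  [t^1] = -3/4;  [t^2] = -1/32;  [t^3] = -125/384.
So c_3 = p′′′(0)/3! = -125/384.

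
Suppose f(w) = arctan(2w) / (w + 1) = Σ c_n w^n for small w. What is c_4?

2/3

Multiply the numerator's expansion by the denominator's geometric series.
f(0) = 0
f′(0) = 2
f′′(0) = -4
f′′′(0) = -4
f^(4)(0) = 16
The Taylor polynomial is Σ f^(k)(0)/k! · w^k.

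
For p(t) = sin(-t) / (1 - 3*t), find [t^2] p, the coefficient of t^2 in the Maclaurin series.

Expand 1/(denominator) as a geometric series and multiply by the numerator's series.
p(0) = 0
p′(0) = -1
p′′(0) = -6
Dividing each by k! gives the coefficients c_0, ..., c_2.

-3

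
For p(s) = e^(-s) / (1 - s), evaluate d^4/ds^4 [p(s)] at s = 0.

Multiply the numerator's expansion by the denominator's geometric series.
From the series, [s^4] p = 3/8; multiply by 4! = 24 to get 9.

9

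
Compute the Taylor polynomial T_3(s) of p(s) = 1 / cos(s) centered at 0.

s^2/2 + 1

Divide the numerator series by the denominator series (power-series long division).
[s^0] = 1;  [s^1] = 0;  [s^2] = 1/2;  [s^3] = 0.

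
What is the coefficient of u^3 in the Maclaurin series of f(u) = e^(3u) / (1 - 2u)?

Multiply the two series term by term and collect like powers.
f(0) = 1
f′(0) = 5
f′′(0) = 29
f′′′(0) = 201

67/2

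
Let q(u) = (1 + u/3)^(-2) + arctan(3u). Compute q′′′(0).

Combine the two series term by term.
The coefficient of u^3 in the expansion is -247/27, so q′′′(0) = 3! * (-247/27) = -494/9.

-494/9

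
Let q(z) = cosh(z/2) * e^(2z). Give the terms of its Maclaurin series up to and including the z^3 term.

Take the Cauchy product of the two expansions.

19*z^3/12 + 17*z^2/8 + 2*z + 1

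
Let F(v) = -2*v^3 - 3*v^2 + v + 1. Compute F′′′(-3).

The coefficient of (v + 3)^3 in the expansion is -2, so F′′′(-3) = 3! * (-2) = -12.

-12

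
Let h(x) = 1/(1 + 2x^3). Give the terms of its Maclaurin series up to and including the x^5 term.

[x^0] = 1;  [x^1] = 0;  [x^2] = 0;  [x^3] = -2;  [x^4] = 0;  [x^5] = 0.

1 - 2*x^3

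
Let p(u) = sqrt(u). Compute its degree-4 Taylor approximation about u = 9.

-5*(u - 9)^4/279936 + (u - 9)^3/3888 - (u - 9)^2/216 + (u - 9)/6 + 3

Use the known series and substitute for the argument.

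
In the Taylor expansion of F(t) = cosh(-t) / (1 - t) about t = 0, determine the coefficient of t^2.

3/2

Write out both Maclaurin series and multiply, keeping only the needed powers.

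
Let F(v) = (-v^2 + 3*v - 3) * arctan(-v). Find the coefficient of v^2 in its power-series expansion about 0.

-3

Distribute the polynomial across the series and collect like powers.
[v^0] = 0;  [v^1] = 3;  [v^2] = -3.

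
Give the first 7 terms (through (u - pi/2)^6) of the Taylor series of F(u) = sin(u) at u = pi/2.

[(u - pi/2)^0] = 1;  [(u - pi/2)^1] = 0;  [(u - pi/2)^2] = -1/2;  [(u - pi/2)^3] = 0;  [(u - pi/2)^4] = 1/24;  [(u - pi/2)^5] = 0;  [(u - pi/2)^6] = -1/720.

-(u - pi/2)^6/720 + (u - pi/2)^4/24 - (u - pi/2)^2/2 + 1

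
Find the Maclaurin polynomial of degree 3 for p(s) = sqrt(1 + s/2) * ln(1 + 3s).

Multiply the two series term by term and collect like powers.
[s^0] = 0;  [s^1] = 3;  [s^2] = -15/4;  [s^3] = 249/32.

249*s^3/32 - 15*s^2/4 + 3*s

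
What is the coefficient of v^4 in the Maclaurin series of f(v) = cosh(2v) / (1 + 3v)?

299/3

Take the Cauchy product of the two expansions.
f(0) = 1
f′(0) = -3
f′′(0) = 22
f′′′(0) = -198
f^(4)(0) = 2392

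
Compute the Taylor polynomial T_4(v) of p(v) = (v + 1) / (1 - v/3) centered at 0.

4*v^4/81 + 4*v^3/27 + 4*v^2/9 + 4*v/3 + 1

Distribute the polynomial across the series and collect like powers.
p(0) = 1
p′(0) = 4/3
p′′(0) = 8/9
p′′′(0) = 8/9
p^(4)(0) = 32/27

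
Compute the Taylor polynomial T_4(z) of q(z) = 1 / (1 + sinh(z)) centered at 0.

Expand as Σ (-1)^k u^k with u equal to the inner function's series.
[z^0] = 1;  [z^1] = -1;  [z^2] = 1;  [z^3] = -7/6;  [z^4] = 4/3.

4*z^4/3 - 7*z^3/6 + z^2 - z + 1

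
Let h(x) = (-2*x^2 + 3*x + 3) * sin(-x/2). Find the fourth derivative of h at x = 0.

3/2

Multiply each power in the prefactor through the base expansion.
The coefficient of x^4 in the expansion is 1/16, so h^(4)(0) = 4! * (1/16) = 3/2.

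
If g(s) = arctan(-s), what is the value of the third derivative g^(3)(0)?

2

Apply the Taylor formula c_k = f^(k)(a)/k!.
From the series, [s^3] g = 1/3; multiply by 3! = 6 to get 2.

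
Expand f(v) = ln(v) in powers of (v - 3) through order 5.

(v - 3)^5/1215 - (v - 3)^4/324 + (v - 3)^3/81 - (v - 3)^2/18 + (v - 3)/3 + ln(3)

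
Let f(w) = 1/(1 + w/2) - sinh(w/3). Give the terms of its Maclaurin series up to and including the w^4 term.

Expand each term separately and add.
[w^0] = 1;  [w^1] = -5/6;  [w^2] = 1/4;  [w^3] = -85/648;  [w^4] = 1/16.

w^4/16 - 85*w^3/648 + w^2/4 - 5*w/6 + 1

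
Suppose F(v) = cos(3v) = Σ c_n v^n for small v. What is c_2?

F(0) = 1
F′(0) = 0
F′′(0) = -9
So c_2 = F′′(0)/2! = -9/2.

-9/2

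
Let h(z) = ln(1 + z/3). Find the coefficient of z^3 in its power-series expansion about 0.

1/81

Use the known series and substitute for the argument.
[z^0] = 0;  [z^1] = 1/3;  [z^2] = -1/18;  [z^3] = 1/81.
So c_3 = h′′′(0)/3! = 1/81.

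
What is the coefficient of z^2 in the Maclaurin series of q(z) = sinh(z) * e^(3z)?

Expand each factor separately, then convolve coefficients.
q(0) = 0
q′(0) = 1
q′′(0) = 6
So c_2 = q′′(0)/2! = 3.

3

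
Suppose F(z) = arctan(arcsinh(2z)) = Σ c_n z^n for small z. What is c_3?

Substitute the inner expansion into the outer series and collect powers.
[z^0] = 0;  [z^1] = 2;  [z^2] = 0;  [z^3] = -4.

-4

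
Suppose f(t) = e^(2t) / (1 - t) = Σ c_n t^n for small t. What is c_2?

5

Expand 1/(denominator) as a geometric series and multiply by the numerator's series.
f(0) = 1
f′(0) = 3
f′′(0) = 10
Dividing each by k! gives the coefficients c_0, ..., c_2.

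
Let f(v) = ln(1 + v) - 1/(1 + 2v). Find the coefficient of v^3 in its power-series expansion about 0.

Expand each term separately and add.
f(0) = -1
f′(0) = 3
f′′(0) = -9
f′′′(0) = 50
So c_3 = f′′′(0)/3! = 25/3.

25/3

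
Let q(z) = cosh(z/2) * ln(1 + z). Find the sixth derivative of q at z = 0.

-2295/16

Take the Cauchy product of the two expansions.
From the series, [z^6] q = -51/256; multiply by 6! = 720 to get -2295/16.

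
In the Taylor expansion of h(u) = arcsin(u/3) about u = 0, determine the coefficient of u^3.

h(0) = 0
h′(0) = 1/3
h′′(0) = 0
h′′′(0) = 1/27
Dividing each by k! gives the coefficients c_0, ..., c_3.

1/162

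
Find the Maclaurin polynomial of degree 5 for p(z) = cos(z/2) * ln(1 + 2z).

Expand each factor separately, then convolve coefficients.

1943*z^5/320 - 15*z^4/4 + 29*z^3/12 - 2*z^2 + 2*z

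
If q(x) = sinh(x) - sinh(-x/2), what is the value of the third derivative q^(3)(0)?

Add the two expansions coefficient-wise.
The coefficient of x^3 in the expansion is 3/16, so q′′′(0) = 3! * (3/16) = 9/8.

9/8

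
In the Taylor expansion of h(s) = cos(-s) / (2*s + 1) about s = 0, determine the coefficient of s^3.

-7

Expand 1/(denominator) as a geometric series and multiply by the numerator's series.
[s^0] = 1;  [s^1] = -2;  [s^2] = 7/2;  [s^3] = -7.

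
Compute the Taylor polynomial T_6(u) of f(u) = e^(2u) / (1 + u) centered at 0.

Multiply the two series term by term and collect like powers.
[u^0] = 1;  [u^1] = 1;  [u^2] = 1;  [u^3] = 1/3;  [u^4] = 1/3;  [u^5] = -1/15;  [u^6] = 7/45.

7*u^6/45 - u^5/15 + u^4/3 + u^3/3 + u^2 + u + 1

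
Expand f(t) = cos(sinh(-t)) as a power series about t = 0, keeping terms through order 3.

1 - t^2/2

Compose series: expand the inner function first, then feed it into the outer expansion.
f(0) = 1
f′(0) = 0
f′′(0) = -1
f′′′(0) = 0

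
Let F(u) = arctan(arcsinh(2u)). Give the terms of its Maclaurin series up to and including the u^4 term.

-4*u^3 + 2*u

Let u equal the inner series; expand the outer function in u and truncate.
[u^0] = 0;  [u^1] = 2;  [u^2] = 0;  [u^3] = -4;  [u^4] = 0.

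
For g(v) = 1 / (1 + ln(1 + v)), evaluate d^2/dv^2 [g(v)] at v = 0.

3

Expand as Σ (-1)^k u^k with u equal to the inner function's series.
From the series, [v^2] g = 3/2; multiply by 2! = 2 to get 3.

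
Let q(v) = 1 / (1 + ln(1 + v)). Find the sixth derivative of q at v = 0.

Write 1/(1+u) = 1 - u + u^2 - u^3 + ... and substitute the series for u.
The coefficient of v^6 in the expansion is 3289/360, so q^(6)(0) = 6! * (3289/360) = 6578.

6578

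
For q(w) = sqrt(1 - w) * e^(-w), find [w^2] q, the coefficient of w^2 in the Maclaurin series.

Multiply the two series term by term and collect like powers.
q(0) = 1
q′(0) = -3/2
q′′(0) = 7/4
Dividing each by k! gives the coefficients c_0, ..., c_2.

7/8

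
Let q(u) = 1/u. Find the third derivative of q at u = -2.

-3/8

From the series, [(u + 2)^3] q = -1/16; multiply by 3! = 6 to get -3/8.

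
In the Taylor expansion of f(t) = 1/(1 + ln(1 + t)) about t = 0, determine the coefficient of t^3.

-7/3

Compose series: expand the inner function first, then feed it into the outer expansion.
f(0) = 1
f′(0) = -1
f′′(0) = 3
f′′′(0) = -14
Dividing each by k! gives the coefficients c_0, ..., c_3.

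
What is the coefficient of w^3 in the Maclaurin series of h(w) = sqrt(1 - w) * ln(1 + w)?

Expand each factor separately, then convolve coefficients.
So c_3 = h′′′(0)/3! = 11/24.

11/24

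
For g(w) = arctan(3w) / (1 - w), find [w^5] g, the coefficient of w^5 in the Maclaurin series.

Take the Cauchy product of the two expansions.

213/5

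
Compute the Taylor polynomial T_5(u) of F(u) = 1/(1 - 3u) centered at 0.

243*u^5 + 81*u^4 + 27*u^3 + 9*u^2 + 3*u + 1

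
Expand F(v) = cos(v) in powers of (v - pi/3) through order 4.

(v - pi/3)^4/48 + sqrt(3)*(v - pi/3)^3/12 - (v - pi/3)^2/4 - sqrt(3)*(v - pi/3)/2 + 1/2

[(v - pi/3)^0] = 1/2;  [(v - pi/3)^1] = -sqrt(3)/2;  [(v - pi/3)^2] = -1/4;  [(v - pi/3)^3] = sqrt(3)/12;  [(v - pi/3)^4] = 1/48.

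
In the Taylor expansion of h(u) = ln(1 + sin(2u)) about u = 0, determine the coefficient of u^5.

4/3

Let u equal the inner series; expand the outer function in u and truncate.
h(0) = 0
h′(0) = 2
h′′(0) = -4
h′′′(0) = 8
h^(4)(0) = -32
h^(5)(0) = 160
Then c_k = h^(k)(0)/k! gives each Taylor coefficient.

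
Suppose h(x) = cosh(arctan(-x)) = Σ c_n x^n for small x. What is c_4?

-7/24

Substitute the inner expansion into the outer series and collect powers.
h(0) = 1
h′(0) = 0
h′′(0) = 1
h′′′(0) = 0
h^(4)(0) = -7
So c_4 = h^(4)(0)/4! = -7/24.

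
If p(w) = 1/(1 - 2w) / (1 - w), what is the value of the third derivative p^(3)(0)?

Multiply the two series term by term and collect like powers.
The coefficient of w^3 in the expansion is 15, so p′′′(0) = 3! * (15) = 90.

90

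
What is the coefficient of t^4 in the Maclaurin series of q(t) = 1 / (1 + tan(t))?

Expand as Σ (-1)^k u^k with u equal to the inner function's series.
So c_4 = q^(4)(0)/4! = 5/3.

5/3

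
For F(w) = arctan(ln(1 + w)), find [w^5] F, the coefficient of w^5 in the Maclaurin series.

-11/60

Compose series: expand the inner function first, then feed it into the outer expansion.
F(0) = 0
F′(0) = 1
F′′(0) = -1
F′′′(0) = 0
F^(4)(0) = 6
F^(5)(0) = -22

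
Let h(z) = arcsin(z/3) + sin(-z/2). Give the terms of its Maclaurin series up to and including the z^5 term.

Combine the two series term by term.
h(0) = 0
h′(0) = -1/6
h′′(0) = 0
h′′′(0) = 35/216
h^(4)(0) = 0
h^(5)(0) = 5/864

z^5/20736 + 35*z^3/1296 - z/6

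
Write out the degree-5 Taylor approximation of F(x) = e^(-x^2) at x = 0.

Differentiate repeatedly and evaluate at the center.

x^4/2 - x^2 + 1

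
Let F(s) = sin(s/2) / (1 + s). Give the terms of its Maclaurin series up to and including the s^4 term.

Multiply the two series term by term and collect like powers.
F(0) = 0
F′(0) = 1/2
F′′(0) = -1
F′′′(0) = 23/8
F^(4)(0) = -23/2

-23*s^4/48 + 23*s^3/48 - s^2/2 + s/2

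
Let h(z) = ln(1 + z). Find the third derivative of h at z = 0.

2

From the series, [z^3] h = 1/3; multiply by 3! = 6 to get 2.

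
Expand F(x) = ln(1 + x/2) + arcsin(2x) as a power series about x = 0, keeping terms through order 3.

11*x^3/8 - x^2/8 + 5*x/2

Expand each term separately and add.
F(0) = 0
F′(0) = 5/2
F′′(0) = -1/4
F′′′(0) = 33/4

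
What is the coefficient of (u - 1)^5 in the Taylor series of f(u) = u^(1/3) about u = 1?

22/729

f(1) = 1
f′(1) = 1/3
f′′(1) = -2/9
f′′′(1) = 10/27
f^(4)(1) = -80/81
f^(5)(1) = 880/243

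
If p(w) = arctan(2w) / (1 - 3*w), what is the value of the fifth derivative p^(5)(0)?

17328

Expand 1/(denominator) as a geometric series and multiply by the numerator's series.
The coefficient of w^5 in the expansion is 722/5, so p^(5)(0) = 5! * (722/5) = 17328.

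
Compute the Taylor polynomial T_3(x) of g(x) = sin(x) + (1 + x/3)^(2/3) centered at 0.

Combine the two series term by term.
[x^0] = 1;  [x^1] = 11/9;  [x^2] = -1/81;  [x^3] = -721/4374.

-721*x^3/4374 - x^2/81 + 11*x/9 + 1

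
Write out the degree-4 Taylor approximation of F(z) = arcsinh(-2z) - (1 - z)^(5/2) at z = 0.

Add the two expansions coefficient-wise.

5*z^4/128 + 79*z^3/48 - 15*z^2/8 + z/2 - 1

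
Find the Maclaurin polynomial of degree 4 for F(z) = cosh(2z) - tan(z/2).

2*z^4/3 - z^3/24 + 2*z^2 - z/2 + 1

Add the two expansions coefficient-wise.
F(0) = 1
F′(0) = -1/2
F′′(0) = 4
F′′′(0) = -1/4
F^(4)(0) = 16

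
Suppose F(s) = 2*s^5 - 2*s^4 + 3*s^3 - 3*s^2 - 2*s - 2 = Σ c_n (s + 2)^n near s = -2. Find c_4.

-22

Apply the Taylor formula c_k = f^(k)(a)/k!.
F(-2) = -130
F′(-2) = 270
F′′(-2) = -458
F′′′(-2) = 594
F^(4)(-2) = -528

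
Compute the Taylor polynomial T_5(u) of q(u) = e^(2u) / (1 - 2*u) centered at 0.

1304*u^5/15 + 130*u^4/3 + 64*u^3/3 + 10*u^2 + 4*u + 1

Use 1/(1 - r) = Σ r^k on the denominator, then take the Cauchy product.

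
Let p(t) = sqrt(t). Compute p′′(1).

The coefficient of (t - 1)^2 in the expansion is -1/8, so p′′(1) = 2! * (-1/8) = -1/4.

-1/4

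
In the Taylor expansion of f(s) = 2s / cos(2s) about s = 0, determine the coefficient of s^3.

Divide the numerator series by the denominator series (power-series long division).
f(0) = 0
f′(0) = 2
f′′(0) = 0
f′′′(0) = 24
So c_3 = f′′′(0)/3! = 4.

4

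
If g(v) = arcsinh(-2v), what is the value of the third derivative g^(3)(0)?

8

Compute the successive derivatives at the expansion point and divide by k!.
From the series, [v^3] g = 4/3; multiply by 3! = 6 to get 8.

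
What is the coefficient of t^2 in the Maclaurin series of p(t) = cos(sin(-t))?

Plug the Maclaurin series of the inner function into that of the outer and collect terms.

-1/2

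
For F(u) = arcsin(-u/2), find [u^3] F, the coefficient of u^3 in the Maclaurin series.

-1/48

F(0) = 0
F′(0) = -1/2
F′′(0) = 0
F′′′(0) = -1/8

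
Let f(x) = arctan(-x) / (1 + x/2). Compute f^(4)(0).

Expand each factor separately, then convolve coefficients.
The coefficient of x^4 in the expansion is -1/24, so f^(4)(0) = 4! * (-1/24) = -1.

-1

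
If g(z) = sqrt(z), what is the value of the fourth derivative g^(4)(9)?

The coefficient of (z - 9)^4 in the expansion is -5/279936, so g^(4)(9) = 4! * (-5/279936) = -5/11664.

-5/11664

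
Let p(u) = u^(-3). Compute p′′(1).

12

From the series, [(u - 1)^2] p = 6; multiply by 2! = 2 to get 12.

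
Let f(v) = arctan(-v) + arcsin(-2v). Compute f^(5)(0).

-312

Combine the two series term by term.
From the series, [v^5] f = -13/5; multiply by 5! = 120 to get -312.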